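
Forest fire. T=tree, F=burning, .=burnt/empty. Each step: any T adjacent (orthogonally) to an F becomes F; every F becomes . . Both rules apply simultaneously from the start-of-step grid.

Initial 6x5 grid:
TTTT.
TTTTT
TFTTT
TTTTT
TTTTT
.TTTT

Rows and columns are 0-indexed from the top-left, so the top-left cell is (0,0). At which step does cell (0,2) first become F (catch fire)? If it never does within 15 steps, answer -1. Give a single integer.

Step 1: cell (0,2)='T' (+4 fires, +1 burnt)
Step 2: cell (0,2)='T' (+7 fires, +4 burnt)
Step 3: cell (0,2)='F' (+8 fires, +7 burnt)
  -> target ignites at step 3
Step 4: cell (0,2)='.' (+5 fires, +8 burnt)
Step 5: cell (0,2)='.' (+2 fires, +5 burnt)
Step 6: cell (0,2)='.' (+1 fires, +2 burnt)
Step 7: cell (0,2)='.' (+0 fires, +1 burnt)
  fire out at step 7

3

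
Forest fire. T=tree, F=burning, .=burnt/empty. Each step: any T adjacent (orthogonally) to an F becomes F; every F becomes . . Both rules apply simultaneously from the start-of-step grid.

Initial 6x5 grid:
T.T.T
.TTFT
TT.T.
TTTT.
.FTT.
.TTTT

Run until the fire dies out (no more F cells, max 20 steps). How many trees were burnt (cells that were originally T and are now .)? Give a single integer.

Step 1: +6 fires, +2 burnt (F count now 6)
Step 2: +9 fires, +6 burnt (F count now 9)
Step 3: +2 fires, +9 burnt (F count now 2)
Step 4: +1 fires, +2 burnt (F count now 1)
Step 5: +0 fires, +1 burnt (F count now 0)
Fire out after step 5
Initially T: 19, now '.': 29
Total burnt (originally-T cells now '.'): 18

Answer: 18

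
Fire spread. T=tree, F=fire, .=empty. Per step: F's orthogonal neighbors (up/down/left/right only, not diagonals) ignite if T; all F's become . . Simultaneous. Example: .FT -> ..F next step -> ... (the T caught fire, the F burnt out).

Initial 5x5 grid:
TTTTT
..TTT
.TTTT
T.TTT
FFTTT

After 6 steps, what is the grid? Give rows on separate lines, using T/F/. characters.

Step 1: 2 trees catch fire, 2 burn out
  TTTTT
  ..TTT
  .TTTT
  F.TTT
  ..FTT
Step 2: 2 trees catch fire, 2 burn out
  TTTTT
  ..TTT
  .TTTT
  ..FTT
  ...FT
Step 3: 3 trees catch fire, 2 burn out
  TTTTT
  ..TTT
  .TFTT
  ...FT
  ....F
Step 4: 4 trees catch fire, 3 burn out
  TTTTT
  ..FTT
  .F.FT
  ....F
  .....
Step 5: 3 trees catch fire, 4 burn out
  TTFTT
  ...FT
  ....F
  .....
  .....
Step 6: 3 trees catch fire, 3 burn out
  TF.FT
  ....F
  .....
  .....
  .....

TF.FT
....F
.....
.....
.....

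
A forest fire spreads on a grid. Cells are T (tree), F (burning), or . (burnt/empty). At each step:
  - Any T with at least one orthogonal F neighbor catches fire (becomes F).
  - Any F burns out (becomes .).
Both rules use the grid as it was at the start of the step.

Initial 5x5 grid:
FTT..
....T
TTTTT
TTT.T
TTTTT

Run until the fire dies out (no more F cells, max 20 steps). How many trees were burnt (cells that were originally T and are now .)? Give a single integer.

Step 1: +1 fires, +1 burnt (F count now 1)
Step 2: +1 fires, +1 burnt (F count now 1)
Step 3: +0 fires, +1 burnt (F count now 0)
Fire out after step 3
Initially T: 17, now '.': 10
Total burnt (originally-T cells now '.'): 2

Answer: 2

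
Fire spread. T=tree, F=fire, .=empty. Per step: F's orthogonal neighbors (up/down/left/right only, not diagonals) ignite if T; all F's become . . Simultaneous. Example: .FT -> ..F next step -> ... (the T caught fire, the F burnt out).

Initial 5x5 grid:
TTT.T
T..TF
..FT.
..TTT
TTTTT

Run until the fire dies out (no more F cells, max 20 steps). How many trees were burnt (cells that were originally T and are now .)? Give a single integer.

Answer: 11

Derivation:
Step 1: +4 fires, +2 burnt (F count now 4)
Step 2: +2 fires, +4 burnt (F count now 2)
Step 3: +3 fires, +2 burnt (F count now 3)
Step 4: +2 fires, +3 burnt (F count now 2)
Step 5: +0 fires, +2 burnt (F count now 0)
Fire out after step 5
Initially T: 15, now '.': 21
Total burnt (originally-T cells now '.'): 11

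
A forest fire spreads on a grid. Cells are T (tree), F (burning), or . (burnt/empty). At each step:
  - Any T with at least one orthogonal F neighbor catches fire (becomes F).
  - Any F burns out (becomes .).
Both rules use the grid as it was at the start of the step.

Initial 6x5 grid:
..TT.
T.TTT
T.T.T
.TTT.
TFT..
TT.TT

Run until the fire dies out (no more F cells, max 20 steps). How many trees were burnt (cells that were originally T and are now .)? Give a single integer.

Step 1: +4 fires, +1 burnt (F count now 4)
Step 2: +2 fires, +4 burnt (F count now 2)
Step 3: +2 fires, +2 burnt (F count now 2)
Step 4: +1 fires, +2 burnt (F count now 1)
Step 5: +2 fires, +1 burnt (F count now 2)
Step 6: +2 fires, +2 burnt (F count now 2)
Step 7: +1 fires, +2 burnt (F count now 1)
Step 8: +0 fires, +1 burnt (F count now 0)
Fire out after step 8
Initially T: 18, now '.': 26
Total burnt (originally-T cells now '.'): 14

Answer: 14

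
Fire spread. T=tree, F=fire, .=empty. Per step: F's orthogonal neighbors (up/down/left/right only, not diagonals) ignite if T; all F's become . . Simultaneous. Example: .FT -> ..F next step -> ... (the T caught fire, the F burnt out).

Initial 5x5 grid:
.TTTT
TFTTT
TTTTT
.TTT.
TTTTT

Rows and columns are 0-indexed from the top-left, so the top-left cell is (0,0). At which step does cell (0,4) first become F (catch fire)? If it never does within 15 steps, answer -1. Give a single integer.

Step 1: cell (0,4)='T' (+4 fires, +1 burnt)
Step 2: cell (0,4)='T' (+5 fires, +4 burnt)
Step 3: cell (0,4)='T' (+5 fires, +5 burnt)
Step 4: cell (0,4)='F' (+5 fires, +5 burnt)
  -> target ignites at step 4
Step 5: cell (0,4)='.' (+1 fires, +5 burnt)
Step 6: cell (0,4)='.' (+1 fires, +1 burnt)
Step 7: cell (0,4)='.' (+0 fires, +1 burnt)
  fire out at step 7

4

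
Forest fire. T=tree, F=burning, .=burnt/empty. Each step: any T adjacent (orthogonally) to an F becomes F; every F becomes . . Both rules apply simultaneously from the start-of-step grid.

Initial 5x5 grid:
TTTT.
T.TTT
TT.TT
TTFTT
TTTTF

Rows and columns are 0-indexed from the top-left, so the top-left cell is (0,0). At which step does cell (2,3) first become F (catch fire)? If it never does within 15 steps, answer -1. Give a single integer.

Step 1: cell (2,3)='T' (+5 fires, +2 burnt)
Step 2: cell (2,3)='F' (+5 fires, +5 burnt)
  -> target ignites at step 2
Step 3: cell (2,3)='.' (+4 fires, +5 burnt)
Step 4: cell (2,3)='.' (+3 fires, +4 burnt)
Step 5: cell (2,3)='.' (+2 fires, +3 burnt)
Step 6: cell (2,3)='.' (+1 fires, +2 burnt)
Step 7: cell (2,3)='.' (+0 fires, +1 burnt)
  fire out at step 7

2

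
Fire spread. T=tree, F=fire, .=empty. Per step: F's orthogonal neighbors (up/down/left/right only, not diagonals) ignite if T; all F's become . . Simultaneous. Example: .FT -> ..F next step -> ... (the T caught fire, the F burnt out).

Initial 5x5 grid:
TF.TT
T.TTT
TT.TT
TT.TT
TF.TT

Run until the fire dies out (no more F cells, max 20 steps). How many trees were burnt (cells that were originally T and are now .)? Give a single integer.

Step 1: +3 fires, +2 burnt (F count now 3)
Step 2: +3 fires, +3 burnt (F count now 3)
Step 3: +1 fires, +3 burnt (F count now 1)
Step 4: +0 fires, +1 burnt (F count now 0)
Fire out after step 4
Initially T: 18, now '.': 14
Total burnt (originally-T cells now '.'): 7

Answer: 7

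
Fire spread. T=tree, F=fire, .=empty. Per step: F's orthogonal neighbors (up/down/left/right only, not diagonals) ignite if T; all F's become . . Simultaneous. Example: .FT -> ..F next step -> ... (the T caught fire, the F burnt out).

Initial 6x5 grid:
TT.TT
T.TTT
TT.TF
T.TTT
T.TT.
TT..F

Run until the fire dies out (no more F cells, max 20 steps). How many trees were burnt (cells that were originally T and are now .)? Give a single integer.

Step 1: +3 fires, +2 burnt (F count now 3)
Step 2: +3 fires, +3 burnt (F count now 3)
Step 3: +4 fires, +3 burnt (F count now 4)
Step 4: +1 fires, +4 burnt (F count now 1)
Step 5: +0 fires, +1 burnt (F count now 0)
Fire out after step 5
Initially T: 20, now '.': 21
Total burnt (originally-T cells now '.'): 11

Answer: 11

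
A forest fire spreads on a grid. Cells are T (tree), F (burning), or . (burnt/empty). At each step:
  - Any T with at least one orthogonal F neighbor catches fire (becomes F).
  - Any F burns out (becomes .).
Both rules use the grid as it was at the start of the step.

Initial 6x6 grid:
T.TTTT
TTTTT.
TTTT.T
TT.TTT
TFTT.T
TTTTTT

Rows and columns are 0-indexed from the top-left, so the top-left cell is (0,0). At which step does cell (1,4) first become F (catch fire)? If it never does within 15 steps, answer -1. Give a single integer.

Step 1: cell (1,4)='T' (+4 fires, +1 burnt)
Step 2: cell (1,4)='T' (+5 fires, +4 burnt)
Step 3: cell (1,4)='T' (+5 fires, +5 burnt)
Step 4: cell (1,4)='T' (+5 fires, +5 burnt)
Step 5: cell (1,4)='T' (+5 fires, +5 burnt)
Step 6: cell (1,4)='F' (+4 fires, +5 burnt)
  -> target ignites at step 6
Step 7: cell (1,4)='.' (+1 fires, +4 burnt)
Step 8: cell (1,4)='.' (+1 fires, +1 burnt)
Step 9: cell (1,4)='.' (+0 fires, +1 burnt)
  fire out at step 9

6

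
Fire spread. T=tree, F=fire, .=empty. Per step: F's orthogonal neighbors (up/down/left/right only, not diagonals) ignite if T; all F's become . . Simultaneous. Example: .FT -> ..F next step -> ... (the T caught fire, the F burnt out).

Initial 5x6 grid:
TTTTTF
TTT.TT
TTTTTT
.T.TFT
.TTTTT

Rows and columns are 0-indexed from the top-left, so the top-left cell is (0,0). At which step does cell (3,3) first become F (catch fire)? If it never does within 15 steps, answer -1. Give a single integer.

Step 1: cell (3,3)='F' (+6 fires, +2 burnt)
  -> target ignites at step 1
Step 2: cell (3,3)='.' (+6 fires, +6 burnt)
Step 3: cell (3,3)='.' (+3 fires, +6 burnt)
Step 4: cell (3,3)='.' (+4 fires, +3 burnt)
Step 5: cell (3,3)='.' (+4 fires, +4 burnt)
Step 6: cell (3,3)='.' (+1 fires, +4 burnt)
Step 7: cell (3,3)='.' (+0 fires, +1 burnt)
  fire out at step 7

1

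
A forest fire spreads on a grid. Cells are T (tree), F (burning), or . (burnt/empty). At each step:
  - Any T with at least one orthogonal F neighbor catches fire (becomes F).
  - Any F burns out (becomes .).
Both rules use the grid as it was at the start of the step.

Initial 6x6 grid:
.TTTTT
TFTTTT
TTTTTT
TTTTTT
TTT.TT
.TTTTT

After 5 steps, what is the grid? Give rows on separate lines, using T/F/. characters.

Step 1: 4 trees catch fire, 1 burn out
  .FTTTT
  F.FTTT
  TFTTTT
  TTTTTT
  TTT.TT
  .TTTTT
Step 2: 5 trees catch fire, 4 burn out
  ..FTTT
  ...FTT
  F.FTTT
  TFTTTT
  TTT.TT
  .TTTTT
Step 3: 6 trees catch fire, 5 burn out
  ...FTT
  ....FT
  ...FTT
  F.FTTT
  TFT.TT
  .TTTTT
Step 4: 7 trees catch fire, 6 burn out
  ....FT
  .....F
  ....FT
  ...FTT
  F.F.TT
  .FTTTT
Step 5: 4 trees catch fire, 7 burn out
  .....F
  ......
  .....F
  ....FT
  ....TT
  ..FTTT

.....F
......
.....F
....FT
....TT
..FTTT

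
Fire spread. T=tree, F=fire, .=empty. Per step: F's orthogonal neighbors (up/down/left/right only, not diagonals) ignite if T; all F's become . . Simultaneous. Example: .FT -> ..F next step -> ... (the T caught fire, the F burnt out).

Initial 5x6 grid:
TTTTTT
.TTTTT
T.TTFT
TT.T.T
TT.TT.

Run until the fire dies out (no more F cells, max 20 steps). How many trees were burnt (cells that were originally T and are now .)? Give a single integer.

Step 1: +3 fires, +1 burnt (F count now 3)
Step 2: +6 fires, +3 burnt (F count now 6)
Step 3: +4 fires, +6 burnt (F count now 4)
Step 4: +3 fires, +4 burnt (F count now 3)
Step 5: +1 fires, +3 burnt (F count now 1)
Step 6: +1 fires, +1 burnt (F count now 1)
Step 7: +0 fires, +1 burnt (F count now 0)
Fire out after step 7
Initially T: 23, now '.': 25
Total burnt (originally-T cells now '.'): 18

Answer: 18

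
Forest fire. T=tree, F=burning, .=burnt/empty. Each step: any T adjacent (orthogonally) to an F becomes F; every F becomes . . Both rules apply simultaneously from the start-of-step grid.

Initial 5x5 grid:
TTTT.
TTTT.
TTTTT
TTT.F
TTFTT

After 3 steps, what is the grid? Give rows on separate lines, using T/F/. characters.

Step 1: 5 trees catch fire, 2 burn out
  TTTT.
  TTTT.
  TTTTF
  TTF..
  TF.FF
Step 2: 4 trees catch fire, 5 burn out
  TTTT.
  TTTT.
  TTFF.
  TF...
  F....
Step 3: 4 trees catch fire, 4 burn out
  TTTT.
  TTFF.
  TF...
  F....
  .....

TTTT.
TTFF.
TF...
F....
.....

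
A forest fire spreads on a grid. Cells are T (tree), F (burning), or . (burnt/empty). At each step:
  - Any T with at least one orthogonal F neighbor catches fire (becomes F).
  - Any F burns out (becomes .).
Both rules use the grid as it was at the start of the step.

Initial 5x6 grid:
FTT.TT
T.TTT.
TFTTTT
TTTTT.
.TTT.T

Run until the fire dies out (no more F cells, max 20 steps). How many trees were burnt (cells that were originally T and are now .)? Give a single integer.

Answer: 21

Derivation:
Step 1: +5 fires, +2 burnt (F count now 5)
Step 2: +6 fires, +5 burnt (F count now 6)
Step 3: +4 fires, +6 burnt (F count now 4)
Step 4: +4 fires, +4 burnt (F count now 4)
Step 5: +1 fires, +4 burnt (F count now 1)
Step 6: +1 fires, +1 burnt (F count now 1)
Step 7: +0 fires, +1 burnt (F count now 0)
Fire out after step 7
Initially T: 22, now '.': 29
Total burnt (originally-T cells now '.'): 21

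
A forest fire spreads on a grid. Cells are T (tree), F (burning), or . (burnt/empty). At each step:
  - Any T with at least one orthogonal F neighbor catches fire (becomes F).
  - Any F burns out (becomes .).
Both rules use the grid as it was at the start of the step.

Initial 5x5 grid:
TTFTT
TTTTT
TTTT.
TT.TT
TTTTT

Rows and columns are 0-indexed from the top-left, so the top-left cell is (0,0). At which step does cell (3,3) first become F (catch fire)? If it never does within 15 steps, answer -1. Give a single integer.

Step 1: cell (3,3)='T' (+3 fires, +1 burnt)
Step 2: cell (3,3)='T' (+5 fires, +3 burnt)
Step 3: cell (3,3)='T' (+4 fires, +5 burnt)
Step 4: cell (3,3)='F' (+3 fires, +4 burnt)
  -> target ignites at step 4
Step 5: cell (3,3)='.' (+4 fires, +3 burnt)
Step 6: cell (3,3)='.' (+3 fires, +4 burnt)
Step 7: cell (3,3)='.' (+0 fires, +3 burnt)
  fire out at step 7

4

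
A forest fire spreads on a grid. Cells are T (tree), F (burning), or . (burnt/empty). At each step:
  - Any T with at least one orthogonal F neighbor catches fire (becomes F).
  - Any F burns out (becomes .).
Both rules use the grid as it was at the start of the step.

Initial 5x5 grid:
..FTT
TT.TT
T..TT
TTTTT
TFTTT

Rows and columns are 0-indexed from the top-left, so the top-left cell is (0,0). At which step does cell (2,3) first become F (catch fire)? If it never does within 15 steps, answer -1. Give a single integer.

Step 1: cell (2,3)='T' (+4 fires, +2 burnt)
Step 2: cell (2,3)='T' (+5 fires, +4 burnt)
Step 3: cell (2,3)='F' (+5 fires, +5 burnt)
  -> target ignites at step 3
Step 4: cell (2,3)='.' (+3 fires, +5 burnt)
Step 5: cell (2,3)='.' (+1 fires, +3 burnt)
Step 6: cell (2,3)='.' (+0 fires, +1 burnt)
  fire out at step 6

3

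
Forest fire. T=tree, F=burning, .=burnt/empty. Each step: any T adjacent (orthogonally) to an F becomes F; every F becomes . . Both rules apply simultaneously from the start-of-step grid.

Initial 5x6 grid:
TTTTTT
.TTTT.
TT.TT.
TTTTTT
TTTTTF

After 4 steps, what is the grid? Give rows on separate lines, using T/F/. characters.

Step 1: 2 trees catch fire, 1 burn out
  TTTTTT
  .TTTT.
  TT.TT.
  TTTTTF
  TTTTF.
Step 2: 2 trees catch fire, 2 burn out
  TTTTTT
  .TTTT.
  TT.TT.
  TTTTF.
  TTTF..
Step 3: 3 trees catch fire, 2 burn out
  TTTTTT
  .TTTT.
  TT.TF.
  TTTF..
  TTF...
Step 4: 4 trees catch fire, 3 burn out
  TTTTTT
  .TTTF.
  TT.F..
  TTF...
  TF....

TTTTTT
.TTTF.
TT.F..
TTF...
TF....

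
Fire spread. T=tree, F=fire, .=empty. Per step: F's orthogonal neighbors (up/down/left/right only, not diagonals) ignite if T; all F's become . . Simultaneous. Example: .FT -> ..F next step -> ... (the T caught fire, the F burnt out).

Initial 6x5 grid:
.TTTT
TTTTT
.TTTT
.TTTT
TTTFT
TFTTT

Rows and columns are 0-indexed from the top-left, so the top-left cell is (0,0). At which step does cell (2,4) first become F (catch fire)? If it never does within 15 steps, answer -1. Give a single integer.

Step 1: cell (2,4)='T' (+7 fires, +2 burnt)
Step 2: cell (2,4)='T' (+6 fires, +7 burnt)
Step 3: cell (2,4)='F' (+4 fires, +6 burnt)
  -> target ignites at step 3
Step 4: cell (2,4)='.' (+4 fires, +4 burnt)
Step 5: cell (2,4)='.' (+4 fires, +4 burnt)
Step 6: cell (2,4)='.' (+0 fires, +4 burnt)
  fire out at step 6

3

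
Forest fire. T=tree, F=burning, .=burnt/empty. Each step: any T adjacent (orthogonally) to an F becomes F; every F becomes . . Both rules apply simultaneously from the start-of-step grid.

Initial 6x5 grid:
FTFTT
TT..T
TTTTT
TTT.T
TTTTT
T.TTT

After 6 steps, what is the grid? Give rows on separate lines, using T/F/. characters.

Step 1: 3 trees catch fire, 2 burn out
  .F.FT
  FT..T
  TTTTT
  TTT.T
  TTTTT
  T.TTT
Step 2: 3 trees catch fire, 3 burn out
  ....F
  .F..T
  FTTTT
  TTT.T
  TTTTT
  T.TTT
Step 3: 3 trees catch fire, 3 burn out
  .....
  ....F
  .FTTT
  FTT.T
  TTTTT
  T.TTT
Step 4: 4 trees catch fire, 3 burn out
  .....
  .....
  ..FTF
  .FT.T
  FTTTT
  T.TTT
Step 5: 5 trees catch fire, 4 burn out
  .....
  .....
  ...F.
  ..F.F
  .FTTT
  F.TTT
Step 6: 2 trees catch fire, 5 burn out
  .....
  .....
  .....
  .....
  ..FTF
  ..TTT

.....
.....
.....
.....
..FTF
..TTT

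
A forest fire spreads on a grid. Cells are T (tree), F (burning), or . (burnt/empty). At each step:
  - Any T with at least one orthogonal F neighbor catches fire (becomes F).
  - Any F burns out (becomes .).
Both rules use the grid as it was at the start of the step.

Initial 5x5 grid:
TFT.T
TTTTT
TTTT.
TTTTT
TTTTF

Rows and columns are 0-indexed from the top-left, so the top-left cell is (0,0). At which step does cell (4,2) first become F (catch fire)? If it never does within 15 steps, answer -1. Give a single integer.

Step 1: cell (4,2)='T' (+5 fires, +2 burnt)
Step 2: cell (4,2)='F' (+5 fires, +5 burnt)
  -> target ignites at step 2
Step 3: cell (4,2)='.' (+7 fires, +5 burnt)
Step 4: cell (4,2)='.' (+3 fires, +7 burnt)
Step 5: cell (4,2)='.' (+1 fires, +3 burnt)
Step 6: cell (4,2)='.' (+0 fires, +1 burnt)
  fire out at step 6

2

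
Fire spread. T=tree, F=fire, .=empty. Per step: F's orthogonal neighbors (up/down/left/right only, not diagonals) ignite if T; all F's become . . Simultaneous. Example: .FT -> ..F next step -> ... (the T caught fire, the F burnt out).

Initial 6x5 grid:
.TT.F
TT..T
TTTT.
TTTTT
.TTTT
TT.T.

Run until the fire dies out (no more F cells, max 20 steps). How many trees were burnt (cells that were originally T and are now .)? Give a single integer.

Answer: 1

Derivation:
Step 1: +1 fires, +1 burnt (F count now 1)
Step 2: +0 fires, +1 burnt (F count now 0)
Fire out after step 2
Initially T: 21, now '.': 10
Total burnt (originally-T cells now '.'): 1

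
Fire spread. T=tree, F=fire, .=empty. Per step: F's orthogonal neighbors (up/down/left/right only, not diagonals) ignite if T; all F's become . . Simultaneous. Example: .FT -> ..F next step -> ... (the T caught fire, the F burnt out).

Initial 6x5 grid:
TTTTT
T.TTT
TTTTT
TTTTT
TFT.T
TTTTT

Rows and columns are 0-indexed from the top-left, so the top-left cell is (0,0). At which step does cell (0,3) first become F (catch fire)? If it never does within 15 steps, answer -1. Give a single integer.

Step 1: cell (0,3)='T' (+4 fires, +1 burnt)
Step 2: cell (0,3)='T' (+5 fires, +4 burnt)
Step 3: cell (0,3)='T' (+4 fires, +5 burnt)
Step 4: cell (0,3)='T' (+5 fires, +4 burnt)
Step 5: cell (0,3)='T' (+5 fires, +5 burnt)
Step 6: cell (0,3)='F' (+3 fires, +5 burnt)
  -> target ignites at step 6
Step 7: cell (0,3)='.' (+1 fires, +3 burnt)
Step 8: cell (0,3)='.' (+0 fires, +1 burnt)
  fire out at step 8

6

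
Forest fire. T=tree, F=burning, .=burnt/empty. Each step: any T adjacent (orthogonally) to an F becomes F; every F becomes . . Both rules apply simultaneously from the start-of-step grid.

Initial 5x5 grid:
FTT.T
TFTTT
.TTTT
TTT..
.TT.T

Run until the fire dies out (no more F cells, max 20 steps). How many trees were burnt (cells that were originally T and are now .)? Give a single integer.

Step 1: +4 fires, +2 burnt (F count now 4)
Step 2: +4 fires, +4 burnt (F count now 4)
Step 3: +5 fires, +4 burnt (F count now 5)
Step 4: +3 fires, +5 burnt (F count now 3)
Step 5: +0 fires, +3 burnt (F count now 0)
Fire out after step 5
Initially T: 17, now '.': 24
Total burnt (originally-T cells now '.'): 16

Answer: 16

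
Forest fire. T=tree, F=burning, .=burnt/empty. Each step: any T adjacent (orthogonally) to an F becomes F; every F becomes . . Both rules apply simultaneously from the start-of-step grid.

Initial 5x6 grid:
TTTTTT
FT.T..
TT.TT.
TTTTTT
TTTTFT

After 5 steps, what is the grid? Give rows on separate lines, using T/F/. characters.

Step 1: 6 trees catch fire, 2 burn out
  FTTTTT
  .F.T..
  FT.TT.
  TTTTFT
  TTTF.F
Step 2: 7 trees catch fire, 6 burn out
  .FTTTT
  ...T..
  .F.TF.
  FTTF.F
  TTF...
Step 3: 6 trees catch fire, 7 burn out
  ..FTTT
  ...T..
  ...F..
  .FF...
  FF....
Step 4: 2 trees catch fire, 6 burn out
  ...FTT
  ...F..
  ......
  ......
  ......
Step 5: 1 trees catch fire, 2 burn out
  ....FT
  ......
  ......
  ......
  ......

....FT
......
......
......
......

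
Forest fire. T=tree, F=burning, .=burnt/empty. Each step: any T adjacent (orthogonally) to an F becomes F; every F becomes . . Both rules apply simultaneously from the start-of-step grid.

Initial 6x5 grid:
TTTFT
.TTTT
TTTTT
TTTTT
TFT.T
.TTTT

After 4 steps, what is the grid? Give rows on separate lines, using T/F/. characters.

Step 1: 7 trees catch fire, 2 burn out
  TTF.F
  .TTFT
  TTTTT
  TFTTT
  F.F.T
  .FTTT
Step 2: 8 trees catch fire, 7 burn out
  TF...
  .TF.F
  TFTFT
  F.FTT
  ....T
  ..FTT
Step 3: 7 trees catch fire, 8 burn out
  F....
  .F...
  F.F.F
  ...FT
  ....T
  ...FT
Step 4: 2 trees catch fire, 7 burn out
  .....
  .....
  .....
  ....F
  ....T
  ....F

.....
.....
.....
....F
....T
....F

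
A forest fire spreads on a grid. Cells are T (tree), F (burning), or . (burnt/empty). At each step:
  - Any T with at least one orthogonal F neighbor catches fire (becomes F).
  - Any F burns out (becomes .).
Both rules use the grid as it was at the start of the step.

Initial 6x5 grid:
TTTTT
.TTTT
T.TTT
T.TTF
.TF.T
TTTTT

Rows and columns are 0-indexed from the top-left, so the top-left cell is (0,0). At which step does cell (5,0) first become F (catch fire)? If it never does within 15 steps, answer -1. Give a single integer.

Step 1: cell (5,0)='T' (+6 fires, +2 burnt)
Step 2: cell (5,0)='T' (+6 fires, +6 burnt)
Step 3: cell (5,0)='F' (+4 fires, +6 burnt)
  -> target ignites at step 3
Step 4: cell (5,0)='.' (+3 fires, +4 burnt)
Step 5: cell (5,0)='.' (+1 fires, +3 burnt)
Step 6: cell (5,0)='.' (+1 fires, +1 burnt)
Step 7: cell (5,0)='.' (+0 fires, +1 burnt)
  fire out at step 7

3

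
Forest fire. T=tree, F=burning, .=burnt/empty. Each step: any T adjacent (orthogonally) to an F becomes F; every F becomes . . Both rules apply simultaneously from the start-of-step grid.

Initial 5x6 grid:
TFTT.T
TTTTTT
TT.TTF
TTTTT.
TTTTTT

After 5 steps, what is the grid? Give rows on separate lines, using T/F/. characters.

Step 1: 5 trees catch fire, 2 burn out
  F.FT.T
  TFTTTF
  TT.TF.
  TTTTT.
  TTTTTT
Step 2: 8 trees catch fire, 5 burn out
  ...F.F
  F.FTF.
  TF.F..
  TTTTF.
  TTTTTT
Step 3: 5 trees catch fire, 8 burn out
  ......
  ...F..
  F.....
  TFTF..
  TTTTFT
Step 4: 5 trees catch fire, 5 burn out
  ......
  ......
  ......
  F.F...
  TFTF.F
Step 5: 2 trees catch fire, 5 burn out
  ......
  ......
  ......
  ......
  F.F...

......
......
......
......
F.F...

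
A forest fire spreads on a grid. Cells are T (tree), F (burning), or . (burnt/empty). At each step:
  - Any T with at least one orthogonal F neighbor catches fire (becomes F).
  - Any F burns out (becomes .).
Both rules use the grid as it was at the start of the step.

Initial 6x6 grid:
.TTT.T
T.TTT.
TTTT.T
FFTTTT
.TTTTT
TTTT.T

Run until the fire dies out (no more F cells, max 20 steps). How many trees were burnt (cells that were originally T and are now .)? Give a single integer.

Step 1: +4 fires, +2 burnt (F count now 4)
Step 2: +5 fires, +4 burnt (F count now 5)
Step 3: +6 fires, +5 burnt (F count now 6)
Step 4: +5 fires, +6 burnt (F count now 5)
Step 5: +5 fires, +5 burnt (F count now 5)
Step 6: +1 fires, +5 burnt (F count now 1)
Step 7: +0 fires, +1 burnt (F count now 0)
Fire out after step 7
Initially T: 27, now '.': 35
Total burnt (originally-T cells now '.'): 26

Answer: 26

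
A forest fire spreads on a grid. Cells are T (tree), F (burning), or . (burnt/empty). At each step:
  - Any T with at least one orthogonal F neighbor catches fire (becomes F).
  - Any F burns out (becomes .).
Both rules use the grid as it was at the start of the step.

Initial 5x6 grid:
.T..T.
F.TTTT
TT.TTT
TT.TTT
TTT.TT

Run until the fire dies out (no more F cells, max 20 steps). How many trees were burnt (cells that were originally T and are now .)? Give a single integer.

Answer: 7

Derivation:
Step 1: +1 fires, +1 burnt (F count now 1)
Step 2: +2 fires, +1 burnt (F count now 2)
Step 3: +2 fires, +2 burnt (F count now 2)
Step 4: +1 fires, +2 burnt (F count now 1)
Step 5: +1 fires, +1 burnt (F count now 1)
Step 6: +0 fires, +1 burnt (F count now 0)
Fire out after step 6
Initially T: 21, now '.': 16
Total burnt (originally-T cells now '.'): 7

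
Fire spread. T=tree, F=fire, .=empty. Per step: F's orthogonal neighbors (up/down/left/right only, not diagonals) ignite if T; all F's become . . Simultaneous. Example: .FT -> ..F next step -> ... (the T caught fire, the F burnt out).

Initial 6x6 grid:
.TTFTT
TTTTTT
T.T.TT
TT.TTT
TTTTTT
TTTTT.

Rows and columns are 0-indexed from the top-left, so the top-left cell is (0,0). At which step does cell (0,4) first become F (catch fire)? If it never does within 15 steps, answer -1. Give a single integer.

Step 1: cell (0,4)='F' (+3 fires, +1 burnt)
  -> target ignites at step 1
Step 2: cell (0,4)='.' (+4 fires, +3 burnt)
Step 3: cell (0,4)='.' (+4 fires, +4 burnt)
Step 4: cell (0,4)='.' (+3 fires, +4 burnt)
Step 5: cell (0,4)='.' (+4 fires, +3 burnt)
Step 6: cell (0,4)='.' (+4 fires, +4 burnt)
Step 7: cell (0,4)='.' (+4 fires, +4 burnt)
Step 8: cell (0,4)='.' (+3 fires, +4 burnt)
Step 9: cell (0,4)='.' (+1 fires, +3 burnt)
Step 10: cell (0,4)='.' (+0 fires, +1 burnt)
  fire out at step 10

1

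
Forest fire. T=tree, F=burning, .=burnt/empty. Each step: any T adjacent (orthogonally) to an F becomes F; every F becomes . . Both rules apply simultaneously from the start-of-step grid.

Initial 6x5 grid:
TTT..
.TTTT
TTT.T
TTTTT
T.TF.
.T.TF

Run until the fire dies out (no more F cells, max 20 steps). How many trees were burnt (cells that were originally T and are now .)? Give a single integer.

Step 1: +3 fires, +2 burnt (F count now 3)
Step 2: +2 fires, +3 burnt (F count now 2)
Step 3: +3 fires, +2 burnt (F count now 3)
Step 4: +4 fires, +3 burnt (F count now 4)
Step 5: +5 fires, +4 burnt (F count now 5)
Step 6: +1 fires, +5 burnt (F count now 1)
Step 7: +1 fires, +1 burnt (F count now 1)
Step 8: +0 fires, +1 burnt (F count now 0)
Fire out after step 8
Initially T: 20, now '.': 29
Total burnt (originally-T cells now '.'): 19

Answer: 19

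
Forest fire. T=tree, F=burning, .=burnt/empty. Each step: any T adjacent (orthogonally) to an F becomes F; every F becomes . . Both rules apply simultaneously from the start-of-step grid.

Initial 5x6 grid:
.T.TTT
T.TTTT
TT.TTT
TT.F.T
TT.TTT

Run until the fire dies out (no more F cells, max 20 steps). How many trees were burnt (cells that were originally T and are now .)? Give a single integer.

Step 1: +2 fires, +1 burnt (F count now 2)
Step 2: +3 fires, +2 burnt (F count now 3)
Step 3: +5 fires, +3 burnt (F count now 5)
Step 4: +3 fires, +5 burnt (F count now 3)
Step 5: +1 fires, +3 burnt (F count now 1)
Step 6: +0 fires, +1 burnt (F count now 0)
Fire out after step 6
Initially T: 22, now '.': 22
Total burnt (originally-T cells now '.'): 14

Answer: 14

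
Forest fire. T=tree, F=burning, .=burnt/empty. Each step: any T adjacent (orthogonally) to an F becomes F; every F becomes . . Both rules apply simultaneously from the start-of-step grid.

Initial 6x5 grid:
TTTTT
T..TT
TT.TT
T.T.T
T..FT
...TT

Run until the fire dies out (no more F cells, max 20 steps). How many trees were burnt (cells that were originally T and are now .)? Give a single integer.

Step 1: +2 fires, +1 burnt (F count now 2)
Step 2: +2 fires, +2 burnt (F count now 2)
Step 3: +1 fires, +2 burnt (F count now 1)
Step 4: +2 fires, +1 burnt (F count now 2)
Step 5: +2 fires, +2 burnt (F count now 2)
Step 6: +1 fires, +2 burnt (F count now 1)
Step 7: +1 fires, +1 burnt (F count now 1)
Step 8: +1 fires, +1 burnt (F count now 1)
Step 9: +1 fires, +1 burnt (F count now 1)
Step 10: +1 fires, +1 burnt (F count now 1)
Step 11: +1 fires, +1 burnt (F count now 1)
Step 12: +2 fires, +1 burnt (F count now 2)
Step 13: +1 fires, +2 burnt (F count now 1)
Step 14: +0 fires, +1 burnt (F count now 0)
Fire out after step 14
Initially T: 19, now '.': 29
Total burnt (originally-T cells now '.'): 18

Answer: 18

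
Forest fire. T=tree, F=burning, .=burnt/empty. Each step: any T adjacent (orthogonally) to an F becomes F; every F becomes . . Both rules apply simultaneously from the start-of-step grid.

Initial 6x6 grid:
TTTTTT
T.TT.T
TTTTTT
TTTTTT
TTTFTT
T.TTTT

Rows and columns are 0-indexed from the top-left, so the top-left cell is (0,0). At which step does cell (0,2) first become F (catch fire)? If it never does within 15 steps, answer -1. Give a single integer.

Step 1: cell (0,2)='T' (+4 fires, +1 burnt)
Step 2: cell (0,2)='T' (+7 fires, +4 burnt)
Step 3: cell (0,2)='T' (+7 fires, +7 burnt)
Step 4: cell (0,2)='T' (+6 fires, +7 burnt)
Step 5: cell (0,2)='F' (+4 fires, +6 burnt)
  -> target ignites at step 5
Step 6: cell (0,2)='.' (+3 fires, +4 burnt)
Step 7: cell (0,2)='.' (+1 fires, +3 burnt)
Step 8: cell (0,2)='.' (+0 fires, +1 burnt)
  fire out at step 8

5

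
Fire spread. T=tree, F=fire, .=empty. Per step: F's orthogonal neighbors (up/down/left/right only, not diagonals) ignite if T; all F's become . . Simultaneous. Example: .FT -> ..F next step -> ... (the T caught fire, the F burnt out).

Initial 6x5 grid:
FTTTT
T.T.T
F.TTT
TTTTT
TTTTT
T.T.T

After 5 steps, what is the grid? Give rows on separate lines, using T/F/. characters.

Step 1: 3 trees catch fire, 2 burn out
  .FTTT
  F.T.T
  ..TTT
  FTTTT
  TTTTT
  T.T.T
Step 2: 3 trees catch fire, 3 burn out
  ..FTT
  ..T.T
  ..TTT
  .FTTT
  FTTTT
  T.T.T
Step 3: 5 trees catch fire, 3 burn out
  ...FT
  ..F.T
  ..TTT
  ..FTT
  .FTTT
  F.T.T
Step 4: 4 trees catch fire, 5 burn out
  ....F
  ....T
  ..FTT
  ...FT
  ..FTT
  ..T.T
Step 5: 5 trees catch fire, 4 burn out
  .....
  ....F
  ...FT
  ....F
  ...FT
  ..F.T

.....
....F
...FT
....F
...FT
..F.T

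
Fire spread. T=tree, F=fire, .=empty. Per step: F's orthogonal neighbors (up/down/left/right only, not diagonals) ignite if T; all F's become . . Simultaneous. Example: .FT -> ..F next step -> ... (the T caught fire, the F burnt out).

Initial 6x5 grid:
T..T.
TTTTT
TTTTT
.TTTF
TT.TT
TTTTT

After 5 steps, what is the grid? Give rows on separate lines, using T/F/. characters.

Step 1: 3 trees catch fire, 1 burn out
  T..T.
  TTTTT
  TTTTF
  .TTF.
  TT.TF
  TTTTT
Step 2: 5 trees catch fire, 3 burn out
  T..T.
  TTTTF
  TTTF.
  .TF..
  TT.F.
  TTTTF
Step 3: 4 trees catch fire, 5 burn out
  T..T.
  TTTF.
  TTF..
  .F...
  TT...
  TTTF.
Step 4: 5 trees catch fire, 4 burn out
  T..F.
  TTF..
  TF...
  .....
  TF...
  TTF..
Step 5: 4 trees catch fire, 5 burn out
  T....
  TF...
  F....
  .....
  F....
  TF...

T....
TF...
F....
.....
F....
TF...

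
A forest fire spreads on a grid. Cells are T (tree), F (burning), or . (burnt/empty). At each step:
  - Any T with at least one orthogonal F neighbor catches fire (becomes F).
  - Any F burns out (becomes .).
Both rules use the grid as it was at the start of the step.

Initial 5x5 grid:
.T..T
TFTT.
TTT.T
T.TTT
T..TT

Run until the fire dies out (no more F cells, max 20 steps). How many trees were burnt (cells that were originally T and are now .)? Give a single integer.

Step 1: +4 fires, +1 burnt (F count now 4)
Step 2: +3 fires, +4 burnt (F count now 3)
Step 3: +2 fires, +3 burnt (F count now 2)
Step 4: +2 fires, +2 burnt (F count now 2)
Step 5: +2 fires, +2 burnt (F count now 2)
Step 6: +2 fires, +2 burnt (F count now 2)
Step 7: +0 fires, +2 burnt (F count now 0)
Fire out after step 7
Initially T: 16, now '.': 24
Total burnt (originally-T cells now '.'): 15

Answer: 15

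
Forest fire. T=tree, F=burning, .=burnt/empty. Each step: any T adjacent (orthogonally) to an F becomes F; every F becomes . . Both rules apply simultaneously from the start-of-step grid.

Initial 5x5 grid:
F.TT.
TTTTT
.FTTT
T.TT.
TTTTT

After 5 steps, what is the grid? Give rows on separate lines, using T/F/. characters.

Step 1: 3 trees catch fire, 2 burn out
  ..TT.
  FFTTT
  ..FTT
  T.TT.
  TTTTT
Step 2: 3 trees catch fire, 3 burn out
  ..TT.
  ..FTT
  ...FT
  T.FT.
  TTTTT
Step 3: 5 trees catch fire, 3 burn out
  ..FT.
  ...FT
  ....F
  T..F.
  TTFTT
Step 4: 4 trees catch fire, 5 burn out
  ...F.
  ....F
  .....
  T....
  TF.FT
Step 5: 2 trees catch fire, 4 burn out
  .....
  .....
  .....
  T....
  F...F

.....
.....
.....
T....
F...F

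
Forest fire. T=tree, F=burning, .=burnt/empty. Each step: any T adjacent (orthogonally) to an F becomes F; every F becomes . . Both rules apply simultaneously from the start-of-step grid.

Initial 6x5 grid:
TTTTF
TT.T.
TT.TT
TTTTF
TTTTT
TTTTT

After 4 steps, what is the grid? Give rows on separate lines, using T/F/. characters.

Step 1: 4 trees catch fire, 2 burn out
  TTTF.
  TT.T.
  TT.TF
  TTTF.
  TTTTF
  TTTTT
Step 2: 6 trees catch fire, 4 burn out
  TTF..
  TT.F.
  TT.F.
  TTF..
  TTTF.
  TTTTF
Step 3: 4 trees catch fire, 6 burn out
  TF...
  TT...
  TT...
  TF...
  TTF..
  TTTF.
Step 4: 6 trees catch fire, 4 burn out
  F....
  TF...
  TF...
  F....
  TF...
  TTF..

F....
TF...
TF...
F....
TF...
TTF..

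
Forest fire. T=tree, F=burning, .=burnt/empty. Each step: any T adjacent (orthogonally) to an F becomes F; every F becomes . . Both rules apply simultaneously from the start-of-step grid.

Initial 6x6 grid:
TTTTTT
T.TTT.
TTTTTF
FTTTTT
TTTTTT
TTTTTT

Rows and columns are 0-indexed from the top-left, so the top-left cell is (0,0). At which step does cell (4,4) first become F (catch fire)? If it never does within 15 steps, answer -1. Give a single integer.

Step 1: cell (4,4)='T' (+5 fires, +2 burnt)
Step 2: cell (4,4)='T' (+9 fires, +5 burnt)
Step 3: cell (4,4)='F' (+9 fires, +9 burnt)
  -> target ignites at step 3
Step 4: cell (4,4)='.' (+7 fires, +9 burnt)
Step 5: cell (4,4)='.' (+2 fires, +7 burnt)
Step 6: cell (4,4)='.' (+0 fires, +2 burnt)
  fire out at step 6

3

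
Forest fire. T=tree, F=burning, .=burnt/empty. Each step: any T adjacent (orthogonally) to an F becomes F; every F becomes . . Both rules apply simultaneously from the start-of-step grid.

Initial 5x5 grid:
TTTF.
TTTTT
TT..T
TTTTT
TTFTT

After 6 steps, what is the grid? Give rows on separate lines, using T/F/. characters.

Step 1: 5 trees catch fire, 2 burn out
  TTF..
  TTTFT
  TT..T
  TTFTT
  TF.FT
Step 2: 7 trees catch fire, 5 burn out
  TF...
  TTF.F
  TT..T
  TF.FT
  F...F
Step 3: 6 trees catch fire, 7 burn out
  F....
  TF...
  TF..F
  F...F
  .....
Step 4: 2 trees catch fire, 6 burn out
  .....
  F....
  F....
  .....
  .....
Step 5: 0 trees catch fire, 2 burn out
  .....
  .....
  .....
  .....
  .....
Step 6: 0 trees catch fire, 0 burn out
  .....
  .....
  .....
  .....
  .....

.....
.....
.....
.....
.....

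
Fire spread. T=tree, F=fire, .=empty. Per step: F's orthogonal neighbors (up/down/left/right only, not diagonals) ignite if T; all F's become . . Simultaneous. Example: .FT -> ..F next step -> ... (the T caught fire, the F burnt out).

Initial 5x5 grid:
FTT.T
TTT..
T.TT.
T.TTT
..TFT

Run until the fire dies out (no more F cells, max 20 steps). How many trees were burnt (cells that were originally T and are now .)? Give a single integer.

Step 1: +5 fires, +2 burnt (F count now 5)
Step 2: +6 fires, +5 burnt (F count now 6)
Step 3: +3 fires, +6 burnt (F count now 3)
Step 4: +0 fires, +3 burnt (F count now 0)
Fire out after step 4
Initially T: 15, now '.': 24
Total burnt (originally-T cells now '.'): 14

Answer: 14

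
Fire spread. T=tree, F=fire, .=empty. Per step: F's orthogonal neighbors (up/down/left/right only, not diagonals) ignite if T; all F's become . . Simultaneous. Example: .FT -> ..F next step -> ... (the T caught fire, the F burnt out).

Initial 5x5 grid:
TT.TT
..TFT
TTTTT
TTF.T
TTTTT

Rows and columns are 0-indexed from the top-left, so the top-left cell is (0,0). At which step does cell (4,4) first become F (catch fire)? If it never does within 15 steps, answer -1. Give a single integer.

Step 1: cell (4,4)='T' (+7 fires, +2 burnt)
Step 2: cell (4,4)='T' (+6 fires, +7 burnt)
Step 3: cell (4,4)='F' (+4 fires, +6 burnt)
  -> target ignites at step 3
Step 4: cell (4,4)='.' (+0 fires, +4 burnt)
  fire out at step 4

3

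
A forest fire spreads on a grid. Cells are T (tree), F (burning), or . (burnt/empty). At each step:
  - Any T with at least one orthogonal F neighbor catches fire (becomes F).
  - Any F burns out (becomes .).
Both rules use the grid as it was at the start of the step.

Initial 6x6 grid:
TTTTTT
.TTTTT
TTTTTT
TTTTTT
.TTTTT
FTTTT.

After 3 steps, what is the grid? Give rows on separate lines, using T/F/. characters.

Step 1: 1 trees catch fire, 1 burn out
  TTTTTT
  .TTTTT
  TTTTTT
  TTTTTT
  .TTTTT
  .FTTT.
Step 2: 2 trees catch fire, 1 burn out
  TTTTTT
  .TTTTT
  TTTTTT
  TTTTTT
  .FTTTT
  ..FTT.
Step 3: 3 trees catch fire, 2 burn out
  TTTTTT
  .TTTTT
  TTTTTT
  TFTTTT
  ..FTTT
  ...FT.

TTTTTT
.TTTTT
TTTTTT
TFTTTT
..FTTT
...FT.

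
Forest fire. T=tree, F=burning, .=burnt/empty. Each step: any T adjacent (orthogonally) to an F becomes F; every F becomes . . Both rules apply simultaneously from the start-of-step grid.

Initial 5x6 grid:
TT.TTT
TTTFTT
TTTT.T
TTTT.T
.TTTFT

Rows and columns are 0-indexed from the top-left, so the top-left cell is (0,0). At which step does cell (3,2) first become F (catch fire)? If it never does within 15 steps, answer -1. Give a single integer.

Step 1: cell (3,2)='T' (+6 fires, +2 burnt)
Step 2: cell (3,2)='T' (+7 fires, +6 burnt)
Step 3: cell (3,2)='F' (+7 fires, +7 burnt)
  -> target ignites at step 3
Step 4: cell (3,2)='.' (+3 fires, +7 burnt)
Step 5: cell (3,2)='.' (+1 fires, +3 burnt)
Step 6: cell (3,2)='.' (+0 fires, +1 burnt)
  fire out at step 6

3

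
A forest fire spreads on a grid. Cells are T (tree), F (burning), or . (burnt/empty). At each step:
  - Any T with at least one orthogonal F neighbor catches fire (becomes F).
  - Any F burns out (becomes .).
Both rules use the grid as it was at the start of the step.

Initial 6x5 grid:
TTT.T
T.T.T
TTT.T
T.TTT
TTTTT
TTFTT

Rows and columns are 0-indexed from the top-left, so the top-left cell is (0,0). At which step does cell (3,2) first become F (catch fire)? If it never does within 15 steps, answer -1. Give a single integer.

Step 1: cell (3,2)='T' (+3 fires, +1 burnt)
Step 2: cell (3,2)='F' (+5 fires, +3 burnt)
  -> target ignites at step 2
Step 3: cell (3,2)='.' (+4 fires, +5 burnt)
Step 4: cell (3,2)='.' (+4 fires, +4 burnt)
Step 5: cell (3,2)='.' (+3 fires, +4 burnt)
Step 6: cell (3,2)='.' (+3 fires, +3 burnt)
Step 7: cell (3,2)='.' (+2 fires, +3 burnt)
Step 8: cell (3,2)='.' (+0 fires, +2 burnt)
  fire out at step 8

2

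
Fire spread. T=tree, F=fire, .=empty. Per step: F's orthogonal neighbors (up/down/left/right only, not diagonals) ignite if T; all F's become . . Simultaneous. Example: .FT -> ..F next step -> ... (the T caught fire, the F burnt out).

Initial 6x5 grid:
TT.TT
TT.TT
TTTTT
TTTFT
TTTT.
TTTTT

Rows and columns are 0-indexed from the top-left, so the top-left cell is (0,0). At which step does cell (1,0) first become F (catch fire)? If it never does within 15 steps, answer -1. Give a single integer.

Step 1: cell (1,0)='T' (+4 fires, +1 burnt)
Step 2: cell (1,0)='T' (+6 fires, +4 burnt)
Step 3: cell (1,0)='T' (+7 fires, +6 burnt)
Step 4: cell (1,0)='T' (+5 fires, +7 burnt)
Step 5: cell (1,0)='F' (+3 fires, +5 burnt)
  -> target ignites at step 5
Step 6: cell (1,0)='.' (+1 fires, +3 burnt)
Step 7: cell (1,0)='.' (+0 fires, +1 burnt)
  fire out at step 7

5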